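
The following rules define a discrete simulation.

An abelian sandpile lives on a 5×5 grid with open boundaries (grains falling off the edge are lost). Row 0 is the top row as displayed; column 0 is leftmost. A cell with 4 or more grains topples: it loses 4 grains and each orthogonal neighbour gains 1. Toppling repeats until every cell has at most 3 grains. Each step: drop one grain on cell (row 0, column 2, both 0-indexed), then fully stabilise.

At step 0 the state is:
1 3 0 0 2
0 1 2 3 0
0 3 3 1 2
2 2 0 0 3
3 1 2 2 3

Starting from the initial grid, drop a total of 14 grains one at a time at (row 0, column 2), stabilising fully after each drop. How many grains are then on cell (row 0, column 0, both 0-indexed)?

3

t=0: 1 3 0 0 2
0 1 2 3 0
0 3 3 1 2
2 2 0 0 3
3 1 2 2 3
t=1: 1 3 1 0 2
0 1 2 3 0
0 3 3 1 2
2 2 0 0 3
3 1 2 2 3
t=2: 1 3 2 0 2
0 1 2 3 0
0 3 3 1 2
2 2 0 0 3
3 1 2 2 3
t=3: 1 3 3 0 2
0 1 2 3 0
0 3 3 1 2
2 2 0 0 3
3 1 2 2 3
t=4: 2 0 1 1 2
0 2 3 3 0
0 3 3 1 2
2 2 0 0 3
3 1 2 2 3
t=5: 2 0 2 1 2
0 2 3 3 0
0 3 3 1 2
2 2 0 0 3
3 1 2 2 3
t=6: 2 0 3 1 2
0 2 3 3 0
0 3 3 1 2
2 2 0 0 3
3 1 2 2 3
t=7: 2 2 1 3 2
1 0 3 0 1
1 1 1 3 2
2 3 1 0 3
3 1 2 2 3
t=8: 2 2 2 3 2
1 0 3 0 1
1 1 1 3 2
2 3 1 0 3
3 1 2 2 3
t=9: 2 2 3 3 2
1 0 3 0 1
1 1 1 3 2
2 3 1 0 3
3 1 2 2 3
t=10: 2 3 2 0 3
1 1 0 2 1
1 1 2 3 2
2 3 1 0 3
3 1 2 2 3
t=11: 2 3 3 0 3
1 1 0 2 1
1 1 2 3 2
2 3 1 0 3
3 1 2 2 3
t=12: 3 0 1 1 3
1 2 1 2 1
1 1 2 3 2
2 3 1 0 3
3 1 2 2 3
t=13: 3 0 2 1 3
1 2 1 2 1
1 1 2 3 2
2 3 1 0 3
3 1 2 2 3
t=14: 3 0 3 1 3
1 2 1 2 1
1 1 2 3 2
2 3 1 0 3
3 1 2 2 3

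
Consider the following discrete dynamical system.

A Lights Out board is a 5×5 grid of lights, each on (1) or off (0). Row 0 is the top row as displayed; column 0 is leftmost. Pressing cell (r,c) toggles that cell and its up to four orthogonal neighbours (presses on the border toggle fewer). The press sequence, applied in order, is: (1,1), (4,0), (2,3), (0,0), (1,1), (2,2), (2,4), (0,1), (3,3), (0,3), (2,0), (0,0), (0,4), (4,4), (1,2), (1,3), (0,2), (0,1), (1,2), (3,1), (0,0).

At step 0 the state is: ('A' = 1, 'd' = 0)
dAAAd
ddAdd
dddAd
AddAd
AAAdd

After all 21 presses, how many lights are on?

t=0: dAAAd
ddAdd
dddAd
AddAd
AAAdd
t=1: ddAAd
AAddd
dAdAd
AddAd
AAAdd
t=2: ddAAd
AAddd
dAdAd
dddAd
ddAdd
t=3: ddAAd
AAdAd
dAAdA
ddddd
ddAdd
t=4: AAAAd
dAdAd
dAAdA
ddddd
ddAdd
t=5: AdAAd
AdAAd
ddAdA
ddddd
ddAdd
t=6: AdAAd
AddAd
dAdAA
ddAdd
ddAdd
t=7: AdAAd
AddAA
dAddd
ddAdA
ddAdd
t=8: dAdAd
AAdAA
dAddd
ddAdA
ddAdd
t=9: dAdAd
AAdAA
dAdAd
dddAd
ddAAd
t=10: dAAdA
AAddA
dAdAd
dddAd
ddAAd
t=11: dAAdA
dAddA
AddAd
AddAd
ddAAd
t=12: AdAdA
AAddA
AddAd
AddAd
ddAAd
t=13: AdAAd
AAddd
AddAd
AddAd
ddAAd
t=14: AdAAd
AAddd
AddAd
AddAA
ddAdA
t=15: AddAd
AdAAd
AdAAd
AddAA
ddAdA
t=16: Adddd
AdddA
AdAdd
AddAA
ddAdA
t=17: AAAAd
AdAdA
AdAdd
AddAA
ddAdA
t=18: dddAd
AAAdA
AdAdd
AddAA
ddAdA
t=19: ddAAd
AddAA
Adddd
AddAA
ddAdA
t=20: ddAAd
AddAA
AAddd
dAAAA
dAAdA
t=21: AAAAd
dddAA
AAddd
dAAAA
dAAdA

15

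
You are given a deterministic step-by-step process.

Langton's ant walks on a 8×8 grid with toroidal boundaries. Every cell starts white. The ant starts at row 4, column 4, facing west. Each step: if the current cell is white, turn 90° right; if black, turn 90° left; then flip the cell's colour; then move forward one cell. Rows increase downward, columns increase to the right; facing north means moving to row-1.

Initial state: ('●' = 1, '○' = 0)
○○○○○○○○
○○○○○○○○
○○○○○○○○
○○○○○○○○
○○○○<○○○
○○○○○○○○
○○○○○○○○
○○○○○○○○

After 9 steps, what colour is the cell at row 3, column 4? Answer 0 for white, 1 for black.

1

k=0  ○○○○○○○○
○○○○○○○○
○○○○○○○○
○○○○○○○○
○○○○<○○○
○○○○○○○○
○○○○○○○○
○○○○○○○○
k=1  ○○○○○○○○
○○○○○○○○
○○○○○○○○
○○○○^○○○
○○○○●○○○
○○○○○○○○
○○○○○○○○
○○○○○○○○
k=2  ○○○○○○○○
○○○○○○○○
○○○○○○○○
○○○○●>○○
○○○○●○○○
○○○○○○○○
○○○○○○○○
○○○○○○○○
k=3  ○○○○○○○○
○○○○○○○○
○○○○○○○○
○○○○●●○○
○○○○●v○○
○○○○○○○○
○○○○○○○○
○○○○○○○○
k=4  ○○○○○○○○
○○○○○○○○
○○○○○○○○
○○○○●●○○
○○○○<●○○
○○○○○○○○
○○○○○○○○
○○○○○○○○
k=5  ○○○○○○○○
○○○○○○○○
○○○○○○○○
○○○○●●○○
○○○○○●○○
○○○○v○○○
○○○○○○○○
○○○○○○○○
k=6  ○○○○○○○○
○○○○○○○○
○○○○○○○○
○○○○●●○○
○○○○○●○○
○○○<●○○○
○○○○○○○○
○○○○○○○○
k=7  ○○○○○○○○
○○○○○○○○
○○○○○○○○
○○○○●●○○
○○○^○●○○
○○○●●○○○
○○○○○○○○
○○○○○○○○
k=8  ○○○○○○○○
○○○○○○○○
○○○○○○○○
○○○○●●○○
○○○●>●○○
○○○●●○○○
○○○○○○○○
○○○○○○○○
k=9  ○○○○○○○○
○○○○○○○○
○○○○○○○○
○○○○●●○○
○○○●●●○○
○○○●v○○○
○○○○○○○○
○○○○○○○○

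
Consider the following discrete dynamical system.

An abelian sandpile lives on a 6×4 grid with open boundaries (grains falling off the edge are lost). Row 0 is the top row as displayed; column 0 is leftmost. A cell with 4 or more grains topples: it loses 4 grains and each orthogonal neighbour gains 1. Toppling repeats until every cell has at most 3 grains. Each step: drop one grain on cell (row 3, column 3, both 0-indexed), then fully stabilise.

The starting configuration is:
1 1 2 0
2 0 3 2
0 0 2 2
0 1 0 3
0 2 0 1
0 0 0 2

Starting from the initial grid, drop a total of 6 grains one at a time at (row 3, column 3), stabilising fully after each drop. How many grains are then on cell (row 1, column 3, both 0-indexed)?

3

gen 0: 1 1 2 0
2 0 3 2
0 0 2 2
0 1 0 3
0 2 0 1
0 0 0 2
gen 1: 1 1 2 0
2 0 3 2
0 0 2 3
0 1 1 0
0 2 0 2
0 0 0 2
gen 2: 1 1 2 0
2 0 3 2
0 0 2 3
0 1 1 1
0 2 0 2
0 0 0 2
gen 3: 1 1 2 0
2 0 3 2
0 0 2 3
0 1 1 2
0 2 0 2
0 0 0 2
gen 4: 1 1 2 0
2 0 3 2
0 0 2 3
0 1 1 3
0 2 0 2
0 0 0 2
gen 5: 1 1 2 0
2 0 3 3
0 0 3 0
0 1 2 1
0 2 0 3
0 0 0 2
gen 6: 1 1 2 0
2 0 3 3
0 0 3 0
0 1 2 2
0 2 0 3
0 0 0 2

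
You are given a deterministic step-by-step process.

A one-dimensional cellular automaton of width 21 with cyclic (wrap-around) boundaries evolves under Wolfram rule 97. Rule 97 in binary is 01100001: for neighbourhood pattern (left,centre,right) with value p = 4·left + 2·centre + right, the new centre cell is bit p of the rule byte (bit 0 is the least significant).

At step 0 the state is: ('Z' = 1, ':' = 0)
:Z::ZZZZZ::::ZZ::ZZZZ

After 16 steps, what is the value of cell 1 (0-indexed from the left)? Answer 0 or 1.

0

step 0: :Z::ZZZZZ::::ZZ::ZZZZ
step 1: Z:::::::Z:ZZ::Z:::::Z
step 2: Z:ZZZZZ::Z:Z::::ZZZ::
step 3: :Z::::Z:::Z::ZZ:::Z::
step 4: :::ZZ:::Z:::::Z:Z:::Z
step 5: :Z::Z:Z:::ZZZ::Z::Z::
step 6: :::::Z::Z:::Z:::::::Z
step 7: :ZZZ::::::Z:::ZZZZZ::
step 8: :::Z:ZZZZ:::Z:::::Z:Z
step 9: :Z::Z:::Z:Z:::ZZZ::Z:
step 10: ::::::Z::Z::Z:::Z::::
step 11: ZZZZZ:::::::::Z:::ZZZ
step 12: ::::Z:ZZZZZZZ:::Z::::
step 13: ZZZ::Z::::::Z:Z:::ZZZ
step 14: ::Z::::ZZZZ::Z::Z::::
step 15: Z:::ZZ::::Z:::::::ZZZ
step 16: Z:Z::Z:ZZ:::ZZZZZ::::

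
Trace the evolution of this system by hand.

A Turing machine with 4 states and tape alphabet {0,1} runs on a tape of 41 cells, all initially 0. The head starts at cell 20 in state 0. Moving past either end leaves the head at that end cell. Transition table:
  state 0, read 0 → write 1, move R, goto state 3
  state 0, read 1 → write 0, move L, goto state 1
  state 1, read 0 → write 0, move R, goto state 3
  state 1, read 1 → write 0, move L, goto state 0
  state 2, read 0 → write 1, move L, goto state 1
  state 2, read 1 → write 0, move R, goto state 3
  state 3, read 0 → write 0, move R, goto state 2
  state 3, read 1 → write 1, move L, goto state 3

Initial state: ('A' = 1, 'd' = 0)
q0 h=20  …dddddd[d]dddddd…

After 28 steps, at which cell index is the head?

gen 0: q0 h=20  …dddddd[d]dddddd…
gen 1: q3 h=21  …dddddA[d]dddddd…
gen 2: q2 h=22  …ddddAd[d]dddddd…
gen 3: q1 h=21  …dddddA[d]Addddd…
gen 4: q3 h=22  …ddddAd[A]dddddd…
gen 5: q3 h=21  …dddddA[d]Addddd…
gen 6: q2 h=22  …ddddAd[A]dddddd…
gen 7: q3 h=23  …dddAdd[d]dddddd…
gen 8: q2 h=24  …ddAddd[d]dddddd…
gen 9: q1 h=23  …dddAdd[d]Addddd…
gen 10: q3 h=24  …ddAddd[A]dddddd…
gen 11: q3 h=23  …dddAdd[d]Addddd…
gen 12: q2 h=24  …ddAddd[A]dddddd…
gen 13: q3 h=25  …dAdddd[d]dddddd…
gen 14: q2 h=26  …Addddd[d]dddddd…
gen 15: q1 h=25  …dAdddd[d]Addddd…
gen 16: q3 h=26  …Addddd[A]dddddd…
gen 17: q3 h=25  …dAdddd[d]Addddd…
gen 18: q2 h=26  …Addddd[A]dddddd…
gen 19: q3 h=27  …dddddd[d]dddddd…
gen 20: q2 h=28  …dddddd[d]dddddd…
gen 21: q1 h=27  …dddddd[d]Addddd…
gen 22: q3 h=28  …dddddd[A]dddddd…
gen 23: q3 h=27  …dddddd[d]Addddd…
gen 24: q2 h=28  …dddddd[A]dddddd…
gen 25: q3 h=29  …dddddd[d]dddddd…
gen 26: q2 h=30  …dddddd[d]dddddd…
gen 27: q1 h=29  …dddddd[d]Addddd…
gen 28: q3 h=30  …dddddd[A]dddddd…

30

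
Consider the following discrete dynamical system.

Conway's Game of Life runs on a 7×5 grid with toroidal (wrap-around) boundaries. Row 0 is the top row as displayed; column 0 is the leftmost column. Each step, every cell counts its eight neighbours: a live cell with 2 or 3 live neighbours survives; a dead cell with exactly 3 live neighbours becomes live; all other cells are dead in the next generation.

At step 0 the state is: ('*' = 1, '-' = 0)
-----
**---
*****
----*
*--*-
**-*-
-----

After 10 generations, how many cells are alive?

step 0: -----
**---
*****
----*
*--*-
**-*-
-----
step 1: -----
---*-
--**-
-----
****-
***--
-----
step 2: -----
--**-
--**-
----*
*--**
*--**
-*---
step 3: --*--
--**-
--*-*
*-*--
-----
-***-
*---*
step 4: -**-*
-**--
--*-*
-*-*-
---*-
*****
*---*
step 5: --*-*
-----
*----
---**
-----
-**--
-----
step 6: -----
-----
----*
----*
--**-
-----
-***-
step 7: --*--
-----
-----
----*
---*-
-*---
--*--
step 8: -----
-----
-----
-----
-----
--*--
-**--
step 9: -----
-----
-----
-----
-----
-**--
-**--
step 10: -----
-----
-----
-----
-----
-**--
-**--

4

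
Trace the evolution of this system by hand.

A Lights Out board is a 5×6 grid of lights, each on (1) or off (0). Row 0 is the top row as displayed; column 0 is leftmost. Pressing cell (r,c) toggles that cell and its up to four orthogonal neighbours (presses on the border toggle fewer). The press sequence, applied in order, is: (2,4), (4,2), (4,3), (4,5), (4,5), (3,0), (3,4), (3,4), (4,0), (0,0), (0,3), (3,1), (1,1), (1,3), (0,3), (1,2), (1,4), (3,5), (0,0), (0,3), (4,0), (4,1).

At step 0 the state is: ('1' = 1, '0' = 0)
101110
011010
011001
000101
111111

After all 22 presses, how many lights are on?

14

t=0: 101110
011010
011001
000101
111111
t=1: 101110
011000
011110
000111
111111
t=2: 101110
011000
011110
001111
100011
t=3: 101110
011000
011110
001011
101101
t=4: 101110
011000
011110
001010
101110
t=5: 101110
011000
011110
001011
101101
t=6: 101110
011000
111110
111011
001101
t=7: 101110
011000
111100
111100
001111
t=8: 101110
011000
111110
111011
001101
t=9: 101110
011000
111110
011011
111101
t=10: 011110
111000
111110
011011
111101
t=11: 010000
111100
111110
011011
111101
t=12: 010000
111100
101110
100011
101101
t=13: 000000
000100
111110
100011
101101
t=14: 000100
001010
111010
100011
101101
t=15: 001010
001110
111010
100011
101101
t=16: 000010
010010
110010
100011
101101
t=17: 000000
010101
110000
100011
101101
t=18: 000000
010101
110001
100000
101100
t=19: 110000
110101
110001
100000
101100
t=20: 111110
110001
110001
100000
101100
t=21: 111110
110001
110001
000000
011100
t=22: 111110
110001
110001
010000
100100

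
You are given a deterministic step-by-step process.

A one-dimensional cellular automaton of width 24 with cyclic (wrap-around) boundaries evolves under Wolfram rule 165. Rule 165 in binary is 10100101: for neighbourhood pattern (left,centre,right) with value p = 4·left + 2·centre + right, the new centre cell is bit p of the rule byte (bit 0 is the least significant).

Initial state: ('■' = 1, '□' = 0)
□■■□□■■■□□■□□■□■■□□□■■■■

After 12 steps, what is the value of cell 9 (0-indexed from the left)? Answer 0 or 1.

t=0: □■■□□■■■□□■□□■□■■□□□■■■■
t=1: ■□□□□□■□□□■□□■■□□□■□□■■□
t=2: ■□■■■□■□■□■□□□□□■□■□□□□■
t=3: □■□■□■■■■■■□■■■□■■■□■■□□
t=4: □■■■■□■■■■□■□■□■□■□■□□□■
t=5: ■□■■□■□■■□■■■■■■■■■■□■□■
t=6: □■□□■■■□□■□■■■■■■■■□■■■□
t=7: □■□□□■□□□■■□■■■■■■□■□■□□
t=8: □■□■□■□■□□□■□■■■■□■■■■□■
t=9: ■■■■■■■■□■□■■□■■□■□■■□■■
t=10: ■■■■■■■□■■■□□■□□■■■□□■□■
t=11: ■■■■■■□■□■□□□■□□□■□□□■■□
t=12: □■■■■□■■■■□■□■□■□■□■□□□■

1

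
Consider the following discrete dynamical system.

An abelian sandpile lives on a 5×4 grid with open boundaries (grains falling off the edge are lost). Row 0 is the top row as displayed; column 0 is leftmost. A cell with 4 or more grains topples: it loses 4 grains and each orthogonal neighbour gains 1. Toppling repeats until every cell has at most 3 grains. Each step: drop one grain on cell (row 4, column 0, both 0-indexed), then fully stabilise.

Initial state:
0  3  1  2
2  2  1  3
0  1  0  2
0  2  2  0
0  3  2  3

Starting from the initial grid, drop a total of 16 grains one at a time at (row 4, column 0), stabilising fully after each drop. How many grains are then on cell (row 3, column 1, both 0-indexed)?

2

t=0: 0  3  1  2
2  2  1  3
0  1  0  2
0  2  2  0
0  3  2  3
t=1: 0  3  1  2
2  2  1  3
0  1  0  2
0  2  2  0
1  3  2  3
t=2: 0  3  1  2
2  2  1  3
0  1  0  2
0  2  2  0
2  3  2  3
t=3: 0  3  1  2
2  2  1  3
0  1  0  2
0  2  2  0
3  3  2  3
t=4: 0  3  1  2
2  2  1  3
0  1  0  2
1  3  2  0
1  0  3  3
t=5: 0  3  1  2
2  2  1  3
0  1  0  2
1  3  2  0
2  0  3  3
t=6: 0  3  1  2
2  2  1  3
0  1  0  2
1  3  2  0
3  0  3  3
t=7: 0  3  1  2
2  2  1  3
0  1  0  2
2  3  2  0
0  1  3  3
t=8: 0  3  1  2
2  2  1  3
0  1  0  2
2  3  2  0
1  1  3  3
t=9: 0  3  1  2
2  2  1  3
0  1  0  2
2  3  2  0
2  1  3  3
t=10: 0  3  1  2
2  2  1  3
0  1  0  2
2  3  2  0
3  1  3  3
t=11: 0  3  1  2
2  2  1  3
0  1  0  2
3  3  2  0
0  2  3  3
t=12: 0  3  1  2
2  2  1  3
0  1  0  2
3  3  2  0
1  2  3  3
t=13: 0  3  1  2
2  2  1  3
0  1  0  2
3  3  2  0
2  2  3  3
t=14: 0  3  1  2
2  2  1  3
0  1  0  2
3  3  2  0
3  2  3  3
t=15: 0  3  1  2
2  2  1  3
1  2  1  2
1  2  0  2
2  1  2  0
t=16: 0  3  1  2
2  2  1  3
1  2  1  2
1  2  0  2
3  1  2  0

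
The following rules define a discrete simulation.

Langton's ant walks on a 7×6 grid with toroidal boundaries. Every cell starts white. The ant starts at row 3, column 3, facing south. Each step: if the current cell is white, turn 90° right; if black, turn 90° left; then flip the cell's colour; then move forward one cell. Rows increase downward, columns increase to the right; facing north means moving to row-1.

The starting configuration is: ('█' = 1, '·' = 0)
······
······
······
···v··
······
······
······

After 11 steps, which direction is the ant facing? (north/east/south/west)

east

k=0  ······
······
······
···v··
······
······
······
k=1  ······
······
······
··<█··
······
······
······
k=2  ······
······
··^···
··██··
······
······
······
k=3  ······
······
··█>··
··██··
······
······
······
k=4  ······
······
··██··
··█v··
······
······
······
k=5  ······
······
··██··
··█·>·
······
······
······
k=6  ······
······
··██··
··█·█·
····v·
······
······
k=7  ······
······
··██··
··█·█·
···<█·
······
······
k=8  ······
······
··██··
··█^█·
···██·
······
······
k=9  ······
······
··██··
··██>·
···██·
······
······
k=10  ······
······
··██^·
··██··
···██·
······
······
k=11  ······
······
··███>
··██··
···██·
······
······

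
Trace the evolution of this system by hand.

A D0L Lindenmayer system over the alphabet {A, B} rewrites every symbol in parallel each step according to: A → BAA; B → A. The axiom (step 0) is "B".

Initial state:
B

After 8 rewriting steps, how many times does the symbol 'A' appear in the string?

t=0: B
t=1: A
t=2: BAA
t=3: ABAABAA
t=4: BAAABAABAAABAABAA
t=5: ABAABAABAAABAABAAABAABAABAAABAABAAABAABAA
t=6: BAAABAABAAABAABAAABAABAABAAABAABAAABAABAABAAABAABAAABAABAAABAABAABAAABAABAAABAABAABAAABAABAAABAABAA
t=7: ABAABAABAAABAABAAABAABAABAAABAABAAABAABAABAAABAABAAABAABAA…BAAABAABAAABAABAAABAABAABAAABAABAAABAABAABAAABAABAAABAABAA  (len 239)
t=8: BAAABAABAAABAABAAABAABAABAAABAABAAABAABAABAAABAABAAABAABAA…BAAABAABAAABAABAAABAABAABAAABAABAAABAABAABAAABAABAAABAABAA  (len 577)

408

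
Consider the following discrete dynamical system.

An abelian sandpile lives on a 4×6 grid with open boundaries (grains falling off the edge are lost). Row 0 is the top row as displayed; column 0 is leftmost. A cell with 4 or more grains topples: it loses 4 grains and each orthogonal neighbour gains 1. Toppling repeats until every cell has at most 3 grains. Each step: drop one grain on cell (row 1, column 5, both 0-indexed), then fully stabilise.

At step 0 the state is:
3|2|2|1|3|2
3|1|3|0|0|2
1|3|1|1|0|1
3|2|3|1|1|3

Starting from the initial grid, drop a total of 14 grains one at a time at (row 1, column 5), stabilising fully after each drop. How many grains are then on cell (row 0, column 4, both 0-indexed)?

1

k=0  3|2|2|1|3|2
3|1|3|0|0|2
1|3|1|1|0|1
3|2|3|1|1|3
k=1  3|2|2|1|3|2
3|1|3|0|0|3
1|3|1|1|0|1
3|2|3|1|1|3
k=2  3|2|2|1|3|3
3|1|3|0|1|0
1|3|1|1|0|2
3|2|3|1|1|3
k=3  3|2|2|1|3|3
3|1|3|0|1|1
1|3|1|1|0|2
3|2|3|1|1|3
k=4  3|2|2|1|3|3
3|1|3|0|1|2
1|3|1|1|0|2
3|2|3|1|1|3
k=5  3|2|2|1|3|3
3|1|3|0|1|3
1|3|1|1|0|2
3|2|3|1|1|3
k=6  3|2|2|2|0|1
3|1|3|0|3|1
1|3|1|1|0|3
3|2|3|1|1|3
k=7  3|2|2|2|0|1
3|1|3|0|3|2
1|3|1|1|0|3
3|2|3|1|1|3
k=8  3|2|2|2|0|1
3|1|3|0|3|3
1|3|1|1|0|3
3|2|3|1|1|3
k=9  3|2|2|2|1|2
3|1|3|1|0|2
1|3|1|1|2|1
3|2|3|1|2|0
k=10  3|2|2|2|1|2
3|1|3|1|0|3
1|3|1|1|2|1
3|2|3|1|2|0
k=11  3|2|2|2|1|3
3|1|3|1|1|0
1|3|1|1|2|2
3|2|3|1|2|0
k=12  3|2|2|2|1|3
3|1|3|1|1|1
1|3|1|1|2|2
3|2|3|1|2|0
k=13  3|2|2|2|1|3
3|1|3|1|1|2
1|3|1|1|2|2
3|2|3|1|2|0
k=14  3|2|2|2|1|3
3|1|3|1|1|3
1|3|1|1|2|2
3|2|3|1|2|0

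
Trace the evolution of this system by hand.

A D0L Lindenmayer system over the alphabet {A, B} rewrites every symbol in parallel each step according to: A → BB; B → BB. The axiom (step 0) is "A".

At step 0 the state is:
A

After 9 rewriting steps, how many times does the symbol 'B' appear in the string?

[0] A
[1] BB
[2] BBBB
[3] BBBBBBBB
[4] BBBBBBBBBBBBBBBB
[5] BBBBBBBBBBBBBBBBBBBBBBBBBBBBBBBB
[6] BBBBBBBBBBBBBBBBBBBBBBBBBBBBBBBBBBBBBBBBBBBBBBBBBBBBBBBBBBBBBBBB
[7] BBBBBBBBBBBBBBBBBBBBBBBBBBBBBBBBBBBBBBBBBBBBBBBBBBBBBBBBBB…BBBBBBBBBBBBBBBBBBBBBBBBBBBBBBBBBBBBBBBBBBBBBBBBBBBBBBBBBB  (len 128)
[8] BBBBBBBBBBBBBBBBBBBBBBBBBBBBBBBBBBBBBBBBBBBBBBBBBBBBBBBBBB…BBBBBBBBBBBBBBBBBBBBBBBBBBBBBBBBBBBBBBBBBBBBBBBBBBBBBBBBBB  (len 256)
[9] BBBBBBBBBBBBBBBBBBBBBBBBBBBBBBBBBBBBBBBBBBBBBBBBBBBBBBBBBB…BBBBBBBBBBBBBBBBBBBBBBBBBBBBBBBBBBBBBBBBBBBBBBBBBBBBBBBBBB  (len 512)

512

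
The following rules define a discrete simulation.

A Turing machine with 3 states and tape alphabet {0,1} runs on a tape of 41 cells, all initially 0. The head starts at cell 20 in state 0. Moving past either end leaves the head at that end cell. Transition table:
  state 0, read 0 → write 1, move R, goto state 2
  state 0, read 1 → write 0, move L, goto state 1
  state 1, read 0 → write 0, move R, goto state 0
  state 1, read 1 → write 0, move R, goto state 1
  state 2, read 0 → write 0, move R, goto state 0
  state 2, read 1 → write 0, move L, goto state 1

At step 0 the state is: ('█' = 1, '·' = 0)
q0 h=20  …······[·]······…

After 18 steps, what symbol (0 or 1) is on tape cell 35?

step 0: q0 h=20  …······[·]······…
step 1: q2 h=21  …·····█[·]······…
step 2: q0 h=22  …····█·[·]······…
step 3: q2 h=23  …···█·█[·]······…
step 4: q0 h=24  …··█·█·[·]······…
step 5: q2 h=25  …·█·█·█[·]······…
step 6: q0 h=26  …█·█·█·[·]······…
step 7: q2 h=27  …·█·█·█[·]······…
step 8: q0 h=28  …█·█·█·[·]······…
step 9: q2 h=29  …·█·█·█[·]······…
step 10: q0 h=30  …█·█·█·[·]······…
step 11: q2 h=31  …·█·█·█[·]······…
step 12: q0 h=32  …█·█·█·[·]······…
step 13: q2 h=33  …·█·█·█[·]······…
step 14: q0 h=34  …█·█·█·[·]······|
step 15: q2 h=35  …·█·█·█[·]·····|
step 16: q0 h=36  …█·█·█·[·]····|
step 17: q2 h=37  …·█·█·█[·]···|
step 18: q0 h=38  …█·█·█·[·]··|

0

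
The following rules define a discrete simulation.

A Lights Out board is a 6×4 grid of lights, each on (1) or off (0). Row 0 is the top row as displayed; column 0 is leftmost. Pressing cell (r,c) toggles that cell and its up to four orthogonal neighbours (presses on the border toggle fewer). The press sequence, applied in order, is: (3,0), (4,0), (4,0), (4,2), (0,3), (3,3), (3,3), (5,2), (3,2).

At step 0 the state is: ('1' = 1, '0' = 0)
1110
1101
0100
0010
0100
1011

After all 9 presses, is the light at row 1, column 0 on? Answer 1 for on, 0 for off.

step 0: 1110
1101
0100
0010
0100
1011
step 1: 1110
1101
1100
1110
1100
1011
step 2: 1110
1101
1100
0110
0000
0011
step 3: 1110
1101
1100
1110
1100
1011
step 4: 1110
1101
1100
1100
1011
1001
step 5: 1101
1100
1100
1100
1011
1001
step 6: 1101
1100
1101
1111
1010
1001
step 7: 1101
1100
1100
1100
1011
1001
step 8: 1101
1100
1100
1100
1001
1110
step 9: 1101
1100
1110
1011
1011
1110

1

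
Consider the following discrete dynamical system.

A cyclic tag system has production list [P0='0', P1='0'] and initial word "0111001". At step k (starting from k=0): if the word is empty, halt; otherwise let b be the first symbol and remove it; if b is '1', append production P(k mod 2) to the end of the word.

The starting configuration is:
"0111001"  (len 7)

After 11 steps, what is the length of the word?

k=0  "0111001"  (len 7)
k=1  "111001"  (len 6)
k=2  "110010"  (len 6)
k=3  "100100"  (len 6)
k=4  "001000"  (len 6)
k=5  "01000"  (len 5)
k=6  "1000"  (len 4)
k=7  "0000"  (len 4)
k=8  "000"  (len 3)
k=9  "00"  (len 2)
k=10  "0"  (len 1)
k=11  (halted — word empty)

0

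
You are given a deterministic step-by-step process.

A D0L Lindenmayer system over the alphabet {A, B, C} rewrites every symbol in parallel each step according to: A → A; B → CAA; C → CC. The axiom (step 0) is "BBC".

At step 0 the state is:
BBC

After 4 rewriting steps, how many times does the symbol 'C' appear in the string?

32

[0] BBC
[1] CAACAACC
[2] CCAACCAACCCC
[3] CCCCAACCCCAACCCCCCCC
[4] CCCCCCCCAACCCCCCCCAACCCCCCCCCCCCCCCC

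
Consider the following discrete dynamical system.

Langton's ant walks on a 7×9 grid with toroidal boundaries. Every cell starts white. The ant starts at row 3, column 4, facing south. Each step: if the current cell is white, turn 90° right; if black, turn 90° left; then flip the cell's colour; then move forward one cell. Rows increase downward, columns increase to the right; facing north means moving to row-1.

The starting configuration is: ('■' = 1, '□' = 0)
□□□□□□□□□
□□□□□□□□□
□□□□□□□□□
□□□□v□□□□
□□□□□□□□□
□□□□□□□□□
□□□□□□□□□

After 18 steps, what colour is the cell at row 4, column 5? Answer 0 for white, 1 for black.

1

t=0: □□□□□□□□□
□□□□□□□□□
□□□□□□□□□
□□□□v□□□□
□□□□□□□□□
□□□□□□□□□
□□□□□□□□□
t=1: □□□□□□□□□
□□□□□□□□□
□□□□□□□□□
□□□<■□□□□
□□□□□□□□□
□□□□□□□□□
□□□□□□□□□
t=2: □□□□□□□□□
□□□□□□□□□
□□□^□□□□□
□□□■■□□□□
□□□□□□□□□
□□□□□□□□□
□□□□□□□□□
t=3: □□□□□□□□□
□□□□□□□□□
□□□■>□□□□
□□□■■□□□□
□□□□□□□□□
□□□□□□□□□
□□□□□□□□□
t=4: □□□□□□□□□
□□□□□□□□□
□□□■■□□□□
□□□■v□□□□
□□□□□□□□□
□□□□□□□□□
□□□□□□□□□
t=5: □□□□□□□□□
□□□□□□□□□
□□□■■□□□□
□□□■□>□□□
□□□□□□□□□
□□□□□□□□□
□□□□□□□□□
t=6: □□□□□□□□□
□□□□□□□□□
□□□■■□□□□
□□□■□■□□□
□□□□□v□□□
□□□□□□□□□
□□□□□□□□□
t=7: □□□□□□□□□
□□□□□□□□□
□□□■■□□□□
□□□■□■□□□
□□□□<■□□□
□□□□□□□□□
□□□□□□□□□
t=8: □□□□□□□□□
□□□□□□□□□
□□□■■□□□□
□□□■^■□□□
□□□□■■□□□
□□□□□□□□□
□□□□□□□□□
t=9: □□□□□□□□□
□□□□□□□□□
□□□■■□□□□
□□□■■>□□□
□□□□■■□□□
□□□□□□□□□
□□□□□□□□□
t=10: □□□□□□□□□
□□□□□□□□□
□□□■■^□□□
□□□■■□□□□
□□□□■■□□□
□□□□□□□□□
□□□□□□□□□
t=11: □□□□□□□□□
□□□□□□□□□
□□□■■■>□□
□□□■■□□□□
□□□□■■□□□
□□□□□□□□□
□□□□□□□□□
t=12: □□□□□□□□□
□□□□□□□□□
□□□■■■■□□
□□□■■□v□□
□□□□■■□□□
□□□□□□□□□
□□□□□□□□□
t=13: □□□□□□□□□
□□□□□□□□□
□□□■■■■□□
□□□■■<■□□
□□□□■■□□□
□□□□□□□□□
□□□□□□□□□
t=14: □□□□□□□□□
□□□□□□□□□
□□□■■^■□□
□□□■■■■□□
□□□□■■□□□
□□□□□□□□□
□□□□□□□□□
t=15: □□□□□□□□□
□□□□□□□□□
□□□■<□■□□
□□□■■■■□□
□□□□■■□□□
□□□□□□□□□
□□□□□□□□□
t=16: □□□□□□□□□
□□□□□□□□□
□□□■□□■□□
□□□■v■■□□
□□□□■■□□□
□□□□□□□□□
□□□□□□□□□
t=17: □□□□□□□□□
□□□□□□□□□
□□□■□□■□□
□□□■□>■□□
□□□□■■□□□
□□□□□□□□□
□□□□□□□□□
t=18: □□□□□□□□□
□□□□□□□□□
□□□■□^■□□
□□□■□□■□□
□□□□■■□□□
□□□□□□□□□
□□□□□□□□□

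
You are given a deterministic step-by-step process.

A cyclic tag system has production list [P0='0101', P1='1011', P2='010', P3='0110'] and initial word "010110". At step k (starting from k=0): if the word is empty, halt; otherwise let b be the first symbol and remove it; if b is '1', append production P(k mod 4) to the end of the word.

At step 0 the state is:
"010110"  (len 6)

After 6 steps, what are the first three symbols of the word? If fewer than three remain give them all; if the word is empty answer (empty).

101

k=0  "010110"  (len 6)
k=1  "10110"  (len 5)
k=2  "01101011"  (len 8)
k=3  "1101011"  (len 7)
k=4  "1010110110"  (len 10)
k=5  "0101101100101"  (len 13)
k=6  "101101100101"  (len 12)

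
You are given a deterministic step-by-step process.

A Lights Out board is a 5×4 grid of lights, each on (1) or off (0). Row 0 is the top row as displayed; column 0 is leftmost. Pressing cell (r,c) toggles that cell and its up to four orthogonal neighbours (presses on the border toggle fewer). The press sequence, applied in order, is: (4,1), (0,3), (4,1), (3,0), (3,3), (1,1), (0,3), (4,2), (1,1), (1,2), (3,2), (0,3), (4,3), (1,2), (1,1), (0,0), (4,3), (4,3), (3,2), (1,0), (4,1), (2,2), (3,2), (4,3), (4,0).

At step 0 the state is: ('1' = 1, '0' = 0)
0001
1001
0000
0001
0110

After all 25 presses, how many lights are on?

4

0) 0001
1001
0000
0001
0110
1) 0001
1001
0000
0101
1000
2) 0010
1000
0000
0101
1000
3) 0010
1000
0000
0001
0110
4) 0010
1000
1000
1101
1110
5) 0010
1000
1001
1110
1111
6) 0110
0110
1101
1110
1111
7) 0101
0111
1101
1110
1111
8) 0101
0111
1101
1100
1000
9) 0001
1001
1001
1100
1000
10) 0011
1110
1011
1100
1000
11) 0011
1110
1001
1011
1010
12) 0000
1111
1001
1011
1010
13) 0000
1111
1001
1010
1001
14) 0010
1000
1011
1010
1001
15) 0110
0110
1111
1010
1001
16) 1010
1110
1111
1010
1001
17) 1010
1110
1111
1011
1010
18) 1010
1110
1111
1010
1001
19) 1010
1110
1101
1101
1011
20) 0010
0010
0101
1101
1011
21) 0010
0010
0101
1001
0101
22) 0010
0000
0010
1011
0101
23) 0010
0000
0000
1100
0111
24) 0010
0000
0000
1101
0100
25) 0010
0000
0000
0101
1000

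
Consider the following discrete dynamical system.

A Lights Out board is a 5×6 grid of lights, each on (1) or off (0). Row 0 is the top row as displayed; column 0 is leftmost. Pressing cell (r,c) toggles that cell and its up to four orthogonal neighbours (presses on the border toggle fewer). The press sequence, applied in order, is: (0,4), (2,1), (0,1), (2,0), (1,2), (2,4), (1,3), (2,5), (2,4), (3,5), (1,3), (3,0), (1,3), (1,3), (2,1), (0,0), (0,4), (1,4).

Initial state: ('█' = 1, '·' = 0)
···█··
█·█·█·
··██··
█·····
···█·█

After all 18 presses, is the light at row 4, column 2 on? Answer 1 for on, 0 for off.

gen 0: ···█··
█·█·█·
··██··
█·····
···█·█
gen 1: ····██
█·█···
··██··
█·····
···█·█
gen 2: ····██
███···
██·█··
██····
···█·█
gen 3: ███·██
█·█···
██·█··
██····
···█·█
gen 4: ███·██
··█···
···█··
·█····
···█·█
gen 5: ██··██
·█·█··
··██··
·█····
···█·█
gen 6: ██··██
·█·██·
··█·██
·█··█·
···█·█
gen 7: ██·███
·██···
··████
·█··█·
···█·█
gen 8: ██·███
·██··█
··██··
·█··██
···█·█
gen 9: ██·███
·██·██
··█·██
·█···█
···█·█
gen 10: ██·███
·██·██
··█·█·
·█··█·
···█··
gen 11: ██··██
·█·█·█
··███·
·█··█·
···█··
gen 12: ██··██
·█·█·█
█·███·
█···█·
█··█··
gen 13: ██·███
·██·██
█·█·█·
█···█·
█··█··
gen 14: ██··██
·█·█·█
█·███·
█···█·
█··█··
gen 15: ██··██
···█·█
·█·██·
██··█·
█··█··
gen 16: ····██
█··█·█
·█·██·
██··█·
█··█··
gen 17: ···█··
█··███
·█·██·
██··█·
█··█··
gen 18: ···██·
█·····
·█·█··
██··█·
█··█··

0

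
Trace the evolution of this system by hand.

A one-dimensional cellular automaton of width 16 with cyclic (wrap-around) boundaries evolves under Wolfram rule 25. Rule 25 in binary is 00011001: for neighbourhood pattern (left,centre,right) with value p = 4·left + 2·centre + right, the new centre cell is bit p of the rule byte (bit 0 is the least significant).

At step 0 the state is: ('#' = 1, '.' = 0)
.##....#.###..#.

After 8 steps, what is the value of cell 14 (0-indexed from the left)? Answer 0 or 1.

0) .##....#.###..#.
1) .#.###...#..#..#
2) ...#..##..#..#..
3) ##..#.#.#..#..##
4) ..#......#..#.#.
5) #..#####..#....#
6) .#.#....#..###.#
7) ....###..#.#....
8) ###.#..#....####

1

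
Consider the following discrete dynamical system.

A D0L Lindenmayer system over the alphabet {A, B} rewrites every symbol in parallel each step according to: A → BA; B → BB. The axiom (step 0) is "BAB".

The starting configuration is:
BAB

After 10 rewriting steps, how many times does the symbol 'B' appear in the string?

3071

t=0: BAB
t=1: BBBABB
t=2: BBBBBBBABBBB
t=3: BBBBBBBBBBBBBBBABBBBBBBB
t=4: BBBBBBBBBBBBBBBBBBBBBBBBBBBBBBBABBBBBBBBBBBBBBBB
t=5: BBBBBBBBBBBBBBBBBBBBBBBBBBBBBBBBBBBBBBBBBBBBBBBBBBBBBBBBBBBBBBBABBBBBBBBBBBBBBBBBBBBBBBBBBBBBBBB
t=6: BBBBBBBBBBBBBBBBBBBBBBBBBBBBBBBBBBBBBBBBBBBBBBBBBBBBBBBBBB…BBBBBBBBBBBBBBBBBBBBBBBBBBBBBBBBBBBBBBBBBBBBBBBBBBBBBBBBBB  (len 192)
t=7: BBBBBBBBBBBBBBBBBBBBBBBBBBBBBBBBBBBBBBBBBBBBBBBBBBBBBBBBBB…BBBBBBBBBBBBBBBBBBBBBBBBBBBBBBBBBBBBBBBBBBBBBBBBBBBBBBBBBB  (len 384)
t=8: BBBBBBBBBBBBBBBBBBBBBBBBBBBBBBBBBBBBBBBBBBBBBBBBBBBBBBBBBB…BBBBBBBBBBBBBBBBBBBBBBBBBBBBBBBBBBBBBBBBBBBBBBBBBBBBBBBBBB  (len 768)
t=9: BBBBBBBBBBBBBBBBBBBBBBBBBBBBBBBBBBBBBBBBBBBBBBBBBBBBBBBBBB…BBBBBBBBBBBBBBBBBBBBBBBBBBBBBBBBBBBBBBBBBBBBBBBBBBBBBBBBBB  (len 1536)
t=10: BBBBBBBBBBBBBBBBBBBBBBBBBBBBBBBBBBBBBBBBBBBBBBBBBBBBBBBBBB…BBBBBBBBBBBBBBBBBBBBBBBBBBBBBBBBBBBBBBBBBBBBBBBBBBBBBBBBBB  (len 3072)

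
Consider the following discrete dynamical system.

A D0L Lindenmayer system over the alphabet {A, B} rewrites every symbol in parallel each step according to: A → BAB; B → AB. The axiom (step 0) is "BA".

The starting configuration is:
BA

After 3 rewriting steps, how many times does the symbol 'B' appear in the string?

k=0  BA
k=1  ABBAB
k=2  BABABABBABAB
k=3  ABBABABBABABBABABABBABABBABAB

17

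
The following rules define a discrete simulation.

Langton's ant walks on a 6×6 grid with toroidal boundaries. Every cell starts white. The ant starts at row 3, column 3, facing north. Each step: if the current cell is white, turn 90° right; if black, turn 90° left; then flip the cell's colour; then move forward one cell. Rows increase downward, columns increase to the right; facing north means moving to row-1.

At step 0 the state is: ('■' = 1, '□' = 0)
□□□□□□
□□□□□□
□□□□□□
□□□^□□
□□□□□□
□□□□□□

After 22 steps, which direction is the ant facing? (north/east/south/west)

[0] □□□□□□
□□□□□□
□□□□□□
□□□^□□
□□□□□□
□□□□□□
[1] □□□□□□
□□□□□□
□□□□□□
□□□■>□
□□□□□□
□□□□□□
[2] □□□□□□
□□□□□□
□□□□□□
□□□■■□
□□□□v□
□□□□□□
[3] □□□□□□
□□□□□□
□□□□□□
□□□■■□
□□□<■□
□□□□□□
[4] □□□□□□
□□□□□□
□□□□□□
□□□^■□
□□□■■□
□□□□□□
[5] □□□□□□
□□□□□□
□□□□□□
□□<□■□
□□□■■□
□□□□□□
[6] □□□□□□
□□□□□□
□□^□□□
□□■□■□
□□□■■□
□□□□□□
[7] □□□□□□
□□□□□□
□□■>□□
□□■□■□
□□□■■□
□□□□□□
[8] □□□□□□
□□□□□□
□□■■□□
□□■v■□
□□□■■□
□□□□□□
[9] □□□□□□
□□□□□□
□□■■□□
□□<■■□
□□□■■□
□□□□□□
[10] □□□□□□
□□□□□□
□□■■□□
□□□■■□
□□v■■□
□□□□□□
[11] □□□□□□
□□□□□□
□□■■□□
□□□■■□
□<■■■□
□□□□□□
[12] □□□□□□
□□□□□□
□□■■□□
□^□■■□
□■■■■□
□□□□□□
[13] □□□□□□
□□□□□□
□□■■□□
□■>■■□
□■■■■□
□□□□□□
[14] □□□□□□
□□□□□□
□□■■□□
□■■■■□
□■v■■□
□□□□□□
[15] □□□□□□
□□□□□□
□□■■□□
□■■■■□
□■□>■□
□□□□□□
[16] □□□□□□
□□□□□□
□□■■□□
□■■^■□
□■□□■□
□□□□□□
[17] □□□□□□
□□□□□□
□□■■□□
□■<□■□
□■□□■□
□□□□□□
[18] □□□□□□
□□□□□□
□□■■□□
□■□□■□
□■v□■□
□□□□□□
[19] □□□□□□
□□□□□□
□□■■□□
□■□□■□
□<■□■□
□□□□□□
[20] □□□□□□
□□□□□□
□□■■□□
□■□□■□
□□■□■□
□v□□□□
[21] □□□□□□
□□□□□□
□□■■□□
□■□□■□
□□■□■□
<■□□□□
[22] □□□□□□
□□□□□□
□□■■□□
□■□□■□
^□■□■□
■■□□□□

north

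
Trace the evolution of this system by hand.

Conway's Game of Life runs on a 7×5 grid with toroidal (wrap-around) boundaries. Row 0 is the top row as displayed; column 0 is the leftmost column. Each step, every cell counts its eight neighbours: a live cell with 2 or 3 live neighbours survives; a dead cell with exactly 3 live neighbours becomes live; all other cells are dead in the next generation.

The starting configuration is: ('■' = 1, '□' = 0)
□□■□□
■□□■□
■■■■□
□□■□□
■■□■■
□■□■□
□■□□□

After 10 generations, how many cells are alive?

step 0: □□■□□
■□□■□
■■■■□
□□■□□
■■□■■
□■□■□
□■□□□
step 1: □■■□□
■□□■□
■□□■□
□□□□□
■■□■■
□■□■□
□■□□□
step 2: ■■■□□
■□□■□
□□□□□
□■■■□
■■□■■
□■□■□
■■□□□
step 3: □□■□□
■□■□■
□■□■■
□■□■□
□□□□□
□□□■□
□□□□■
step 4: ■■□□■
■□■□■
□■□□□
■□□■■
□□■□□
□□□□□
□□□■□
step 5: □■■□□
□□■■■
□■■□□
■■■■■
□□□■■
□□□□□
■□□□■
step 6: □■■□□
■□□□□
□□□□□
□□□□□
□■□□□
■□□■□
■■□□□
step 7: □□■□□
□■□□□
□□□□□
□□□□□
□□□□□
■□■□■
■□□□■
step 8: ■■□□□
□□□□□
□□□□□
□□□□□
□□□□□
■■□■■
■□□□■
step 9: ■■□□■
□□□□□
□□□□□
□□□□□
■□□□■
□■□■□
□□■■□
step 10: ■■■■■
■□□□□
□□□□□
□□□□□
■□□□■
■■□■□
□□□■□

12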